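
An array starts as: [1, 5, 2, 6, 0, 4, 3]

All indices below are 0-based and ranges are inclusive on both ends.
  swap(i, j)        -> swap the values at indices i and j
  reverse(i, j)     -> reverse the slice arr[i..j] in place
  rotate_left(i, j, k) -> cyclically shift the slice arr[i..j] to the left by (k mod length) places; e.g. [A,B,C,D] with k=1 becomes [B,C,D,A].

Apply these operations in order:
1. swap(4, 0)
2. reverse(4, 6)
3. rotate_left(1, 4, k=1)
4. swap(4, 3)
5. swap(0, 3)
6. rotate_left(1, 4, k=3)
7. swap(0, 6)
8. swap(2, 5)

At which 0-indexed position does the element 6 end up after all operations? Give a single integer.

Answer: 3

Derivation:
After 1 (swap(4, 0)): [0, 5, 2, 6, 1, 4, 3]
After 2 (reverse(4, 6)): [0, 5, 2, 6, 3, 4, 1]
After 3 (rotate_left(1, 4, k=1)): [0, 2, 6, 3, 5, 4, 1]
After 4 (swap(4, 3)): [0, 2, 6, 5, 3, 4, 1]
After 5 (swap(0, 3)): [5, 2, 6, 0, 3, 4, 1]
After 6 (rotate_left(1, 4, k=3)): [5, 3, 2, 6, 0, 4, 1]
After 7 (swap(0, 6)): [1, 3, 2, 6, 0, 4, 5]
After 8 (swap(2, 5)): [1, 3, 4, 6, 0, 2, 5]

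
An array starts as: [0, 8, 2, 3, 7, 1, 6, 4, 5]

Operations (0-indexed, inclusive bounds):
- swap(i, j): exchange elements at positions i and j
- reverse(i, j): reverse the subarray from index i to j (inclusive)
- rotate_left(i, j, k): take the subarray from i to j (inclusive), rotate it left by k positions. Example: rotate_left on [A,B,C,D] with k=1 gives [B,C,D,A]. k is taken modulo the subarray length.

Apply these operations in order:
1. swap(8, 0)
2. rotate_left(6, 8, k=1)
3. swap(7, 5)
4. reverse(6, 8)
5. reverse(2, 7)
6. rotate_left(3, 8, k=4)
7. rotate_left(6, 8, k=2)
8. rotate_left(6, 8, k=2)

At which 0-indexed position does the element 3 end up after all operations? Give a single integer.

After 1 (swap(8, 0)): [5, 8, 2, 3, 7, 1, 6, 4, 0]
After 2 (rotate_left(6, 8, k=1)): [5, 8, 2, 3, 7, 1, 4, 0, 6]
After 3 (swap(7, 5)): [5, 8, 2, 3, 7, 0, 4, 1, 6]
After 4 (reverse(6, 8)): [5, 8, 2, 3, 7, 0, 6, 1, 4]
After 5 (reverse(2, 7)): [5, 8, 1, 6, 0, 7, 3, 2, 4]
After 6 (rotate_left(3, 8, k=4)): [5, 8, 1, 2, 4, 6, 0, 7, 3]
After 7 (rotate_left(6, 8, k=2)): [5, 8, 1, 2, 4, 6, 3, 0, 7]
After 8 (rotate_left(6, 8, k=2)): [5, 8, 1, 2, 4, 6, 7, 3, 0]

Answer: 7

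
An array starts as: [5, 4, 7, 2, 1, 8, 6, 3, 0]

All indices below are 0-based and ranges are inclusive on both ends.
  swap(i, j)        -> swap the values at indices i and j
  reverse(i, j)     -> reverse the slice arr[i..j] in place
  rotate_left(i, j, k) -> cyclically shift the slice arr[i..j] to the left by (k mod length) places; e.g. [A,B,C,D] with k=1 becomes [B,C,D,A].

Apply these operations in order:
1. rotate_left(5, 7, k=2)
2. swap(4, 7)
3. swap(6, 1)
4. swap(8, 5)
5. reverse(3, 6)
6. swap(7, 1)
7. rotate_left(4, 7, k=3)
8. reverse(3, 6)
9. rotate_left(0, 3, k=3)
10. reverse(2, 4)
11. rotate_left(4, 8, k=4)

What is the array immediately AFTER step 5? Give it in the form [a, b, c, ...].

After 1 (rotate_left(5, 7, k=2)): [5, 4, 7, 2, 1, 3, 8, 6, 0]
After 2 (swap(4, 7)): [5, 4, 7, 2, 6, 3, 8, 1, 0]
After 3 (swap(6, 1)): [5, 8, 7, 2, 6, 3, 4, 1, 0]
After 4 (swap(8, 5)): [5, 8, 7, 2, 6, 0, 4, 1, 3]
After 5 (reverse(3, 6)): [5, 8, 7, 4, 0, 6, 2, 1, 3]

Answer: [5, 8, 7, 4, 0, 6, 2, 1, 3]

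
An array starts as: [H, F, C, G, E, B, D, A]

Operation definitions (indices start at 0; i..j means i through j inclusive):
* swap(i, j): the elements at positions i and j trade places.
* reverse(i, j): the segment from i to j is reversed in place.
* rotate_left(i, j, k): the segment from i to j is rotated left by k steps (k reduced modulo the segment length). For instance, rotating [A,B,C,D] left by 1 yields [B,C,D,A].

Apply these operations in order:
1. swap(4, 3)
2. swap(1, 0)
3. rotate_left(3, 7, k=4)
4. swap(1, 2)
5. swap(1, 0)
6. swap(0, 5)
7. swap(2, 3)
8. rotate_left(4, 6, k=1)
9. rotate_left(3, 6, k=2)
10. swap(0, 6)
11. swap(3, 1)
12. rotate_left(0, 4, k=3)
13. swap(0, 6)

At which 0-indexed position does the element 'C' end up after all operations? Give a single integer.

Answer: 2

Derivation:
After 1 (swap(4, 3)): [H, F, C, E, G, B, D, A]
After 2 (swap(1, 0)): [F, H, C, E, G, B, D, A]
After 3 (rotate_left(3, 7, k=4)): [F, H, C, A, E, G, B, D]
After 4 (swap(1, 2)): [F, C, H, A, E, G, B, D]
After 5 (swap(1, 0)): [C, F, H, A, E, G, B, D]
After 6 (swap(0, 5)): [G, F, H, A, E, C, B, D]
After 7 (swap(2, 3)): [G, F, A, H, E, C, B, D]
After 8 (rotate_left(4, 6, k=1)): [G, F, A, H, C, B, E, D]
After 9 (rotate_left(3, 6, k=2)): [G, F, A, B, E, H, C, D]
After 10 (swap(0, 6)): [C, F, A, B, E, H, G, D]
After 11 (swap(3, 1)): [C, B, A, F, E, H, G, D]
After 12 (rotate_left(0, 4, k=3)): [F, E, C, B, A, H, G, D]
After 13 (swap(0, 6)): [G, E, C, B, A, H, F, D]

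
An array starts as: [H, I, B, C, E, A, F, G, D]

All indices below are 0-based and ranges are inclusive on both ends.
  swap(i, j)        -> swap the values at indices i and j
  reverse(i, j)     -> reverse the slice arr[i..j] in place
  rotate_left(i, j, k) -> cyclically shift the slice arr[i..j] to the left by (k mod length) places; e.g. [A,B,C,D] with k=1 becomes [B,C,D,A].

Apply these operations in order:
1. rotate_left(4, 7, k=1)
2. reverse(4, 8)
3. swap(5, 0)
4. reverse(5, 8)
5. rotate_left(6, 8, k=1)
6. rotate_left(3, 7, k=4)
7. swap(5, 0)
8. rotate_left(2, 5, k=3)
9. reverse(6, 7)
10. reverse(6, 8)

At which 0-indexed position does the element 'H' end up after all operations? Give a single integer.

After 1 (rotate_left(4, 7, k=1)): [H, I, B, C, A, F, G, E, D]
After 2 (reverse(4, 8)): [H, I, B, C, D, E, G, F, A]
After 3 (swap(5, 0)): [E, I, B, C, D, H, G, F, A]
After 4 (reverse(5, 8)): [E, I, B, C, D, A, F, G, H]
After 5 (rotate_left(6, 8, k=1)): [E, I, B, C, D, A, G, H, F]
After 6 (rotate_left(3, 7, k=4)): [E, I, B, H, C, D, A, G, F]
After 7 (swap(5, 0)): [D, I, B, H, C, E, A, G, F]
After 8 (rotate_left(2, 5, k=3)): [D, I, E, B, H, C, A, G, F]
After 9 (reverse(6, 7)): [D, I, E, B, H, C, G, A, F]
After 10 (reverse(6, 8)): [D, I, E, B, H, C, F, A, G]

Answer: 4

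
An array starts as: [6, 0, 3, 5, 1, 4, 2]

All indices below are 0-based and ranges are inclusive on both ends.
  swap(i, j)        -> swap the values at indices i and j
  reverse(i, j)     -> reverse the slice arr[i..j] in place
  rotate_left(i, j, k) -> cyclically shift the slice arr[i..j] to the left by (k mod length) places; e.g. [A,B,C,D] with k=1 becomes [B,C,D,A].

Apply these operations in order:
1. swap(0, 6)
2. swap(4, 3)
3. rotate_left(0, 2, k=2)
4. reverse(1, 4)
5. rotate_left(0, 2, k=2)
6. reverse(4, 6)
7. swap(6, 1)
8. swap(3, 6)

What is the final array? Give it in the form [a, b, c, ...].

Answer: [1, 2, 5, 3, 6, 4, 0]

Derivation:
After 1 (swap(0, 6)): [2, 0, 3, 5, 1, 4, 6]
After 2 (swap(4, 3)): [2, 0, 3, 1, 5, 4, 6]
After 3 (rotate_left(0, 2, k=2)): [3, 2, 0, 1, 5, 4, 6]
After 4 (reverse(1, 4)): [3, 5, 1, 0, 2, 4, 6]
After 5 (rotate_left(0, 2, k=2)): [1, 3, 5, 0, 2, 4, 6]
After 6 (reverse(4, 6)): [1, 3, 5, 0, 6, 4, 2]
After 7 (swap(6, 1)): [1, 2, 5, 0, 6, 4, 3]
After 8 (swap(3, 6)): [1, 2, 5, 3, 6, 4, 0]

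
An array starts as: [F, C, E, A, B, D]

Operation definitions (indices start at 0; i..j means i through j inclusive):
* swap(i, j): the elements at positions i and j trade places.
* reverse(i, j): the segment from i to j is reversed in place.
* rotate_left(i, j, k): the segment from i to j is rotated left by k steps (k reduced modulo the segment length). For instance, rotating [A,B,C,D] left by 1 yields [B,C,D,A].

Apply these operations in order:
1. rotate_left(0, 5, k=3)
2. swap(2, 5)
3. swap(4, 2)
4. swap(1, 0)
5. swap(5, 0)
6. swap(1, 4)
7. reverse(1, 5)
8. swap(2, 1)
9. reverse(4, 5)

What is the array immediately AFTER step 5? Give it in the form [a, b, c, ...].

Answer: [D, A, C, F, E, B]

Derivation:
After 1 (rotate_left(0, 5, k=3)): [A, B, D, F, C, E]
After 2 (swap(2, 5)): [A, B, E, F, C, D]
After 3 (swap(4, 2)): [A, B, C, F, E, D]
After 4 (swap(1, 0)): [B, A, C, F, E, D]
After 5 (swap(5, 0)): [D, A, C, F, E, B]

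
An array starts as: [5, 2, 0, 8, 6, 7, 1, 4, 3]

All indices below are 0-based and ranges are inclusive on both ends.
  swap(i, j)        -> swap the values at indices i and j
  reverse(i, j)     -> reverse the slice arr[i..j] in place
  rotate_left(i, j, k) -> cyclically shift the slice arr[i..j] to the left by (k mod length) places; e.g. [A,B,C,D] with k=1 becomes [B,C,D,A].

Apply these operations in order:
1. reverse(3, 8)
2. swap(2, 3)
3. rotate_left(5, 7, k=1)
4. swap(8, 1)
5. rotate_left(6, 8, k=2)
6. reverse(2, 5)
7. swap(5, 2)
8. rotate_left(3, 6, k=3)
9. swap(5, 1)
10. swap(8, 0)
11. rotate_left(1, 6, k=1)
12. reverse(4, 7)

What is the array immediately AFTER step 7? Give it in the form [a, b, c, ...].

After 1 (reverse(3, 8)): [5, 2, 0, 3, 4, 1, 7, 6, 8]
After 2 (swap(2, 3)): [5, 2, 3, 0, 4, 1, 7, 6, 8]
After 3 (rotate_left(5, 7, k=1)): [5, 2, 3, 0, 4, 7, 6, 1, 8]
After 4 (swap(8, 1)): [5, 8, 3, 0, 4, 7, 6, 1, 2]
After 5 (rotate_left(6, 8, k=2)): [5, 8, 3, 0, 4, 7, 2, 6, 1]
After 6 (reverse(2, 5)): [5, 8, 7, 4, 0, 3, 2, 6, 1]
After 7 (swap(5, 2)): [5, 8, 3, 4, 0, 7, 2, 6, 1]

Answer: [5, 8, 3, 4, 0, 7, 2, 6, 1]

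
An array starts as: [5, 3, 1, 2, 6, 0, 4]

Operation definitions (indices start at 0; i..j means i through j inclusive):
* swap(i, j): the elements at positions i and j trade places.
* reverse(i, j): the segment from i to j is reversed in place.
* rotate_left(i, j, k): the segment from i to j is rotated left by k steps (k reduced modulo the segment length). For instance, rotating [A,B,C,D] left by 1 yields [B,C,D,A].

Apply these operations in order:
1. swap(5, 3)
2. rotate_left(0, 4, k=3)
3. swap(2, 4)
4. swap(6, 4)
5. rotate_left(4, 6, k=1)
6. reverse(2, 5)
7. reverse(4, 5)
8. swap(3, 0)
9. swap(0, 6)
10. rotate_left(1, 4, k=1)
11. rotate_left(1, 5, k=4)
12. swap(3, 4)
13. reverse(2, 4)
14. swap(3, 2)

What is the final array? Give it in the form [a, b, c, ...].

After 1 (swap(5, 3)): [5, 3, 1, 0, 6, 2, 4]
After 2 (rotate_left(0, 4, k=3)): [0, 6, 5, 3, 1, 2, 4]
After 3 (swap(2, 4)): [0, 6, 1, 3, 5, 2, 4]
After 4 (swap(6, 4)): [0, 6, 1, 3, 4, 2, 5]
After 5 (rotate_left(4, 6, k=1)): [0, 6, 1, 3, 2, 5, 4]
After 6 (reverse(2, 5)): [0, 6, 5, 2, 3, 1, 4]
After 7 (reverse(4, 5)): [0, 6, 5, 2, 1, 3, 4]
After 8 (swap(3, 0)): [2, 6, 5, 0, 1, 3, 4]
After 9 (swap(0, 6)): [4, 6, 5, 0, 1, 3, 2]
After 10 (rotate_left(1, 4, k=1)): [4, 5, 0, 1, 6, 3, 2]
After 11 (rotate_left(1, 5, k=4)): [4, 3, 5, 0, 1, 6, 2]
After 12 (swap(3, 4)): [4, 3, 5, 1, 0, 6, 2]
After 13 (reverse(2, 4)): [4, 3, 0, 1, 5, 6, 2]
After 14 (swap(3, 2)): [4, 3, 1, 0, 5, 6, 2]

Answer: [4, 3, 1, 0, 5, 6, 2]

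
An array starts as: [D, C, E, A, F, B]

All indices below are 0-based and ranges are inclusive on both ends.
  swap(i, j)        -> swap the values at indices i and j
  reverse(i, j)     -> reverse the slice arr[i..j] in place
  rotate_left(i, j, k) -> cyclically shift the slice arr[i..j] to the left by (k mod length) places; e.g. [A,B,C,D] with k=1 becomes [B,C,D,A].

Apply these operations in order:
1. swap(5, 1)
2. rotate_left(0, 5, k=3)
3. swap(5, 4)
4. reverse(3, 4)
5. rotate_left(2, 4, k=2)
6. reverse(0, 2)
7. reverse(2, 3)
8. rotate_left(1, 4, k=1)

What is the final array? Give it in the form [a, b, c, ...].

Answer: [D, C, A, E, F, B]

Derivation:
After 1 (swap(5, 1)): [D, B, E, A, F, C]
After 2 (rotate_left(0, 5, k=3)): [A, F, C, D, B, E]
After 3 (swap(5, 4)): [A, F, C, D, E, B]
After 4 (reverse(3, 4)): [A, F, C, E, D, B]
After 5 (rotate_left(2, 4, k=2)): [A, F, D, C, E, B]
After 6 (reverse(0, 2)): [D, F, A, C, E, B]
After 7 (reverse(2, 3)): [D, F, C, A, E, B]
After 8 (rotate_left(1, 4, k=1)): [D, C, A, E, F, B]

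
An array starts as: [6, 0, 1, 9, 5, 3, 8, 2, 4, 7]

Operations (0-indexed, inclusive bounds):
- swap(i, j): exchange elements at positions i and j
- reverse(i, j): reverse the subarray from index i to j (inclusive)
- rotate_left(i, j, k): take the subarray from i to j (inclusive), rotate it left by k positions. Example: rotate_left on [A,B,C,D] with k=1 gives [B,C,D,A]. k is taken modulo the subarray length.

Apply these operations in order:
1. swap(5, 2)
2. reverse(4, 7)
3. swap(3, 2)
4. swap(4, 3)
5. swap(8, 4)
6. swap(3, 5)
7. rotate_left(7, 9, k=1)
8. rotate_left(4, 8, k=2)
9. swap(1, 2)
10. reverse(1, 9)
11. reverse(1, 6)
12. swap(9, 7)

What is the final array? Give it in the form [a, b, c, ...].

After 1 (swap(5, 2)): [6, 0, 3, 9, 5, 1, 8, 2, 4, 7]
After 2 (reverse(4, 7)): [6, 0, 3, 9, 2, 8, 1, 5, 4, 7]
After 3 (swap(3, 2)): [6, 0, 9, 3, 2, 8, 1, 5, 4, 7]
After 4 (swap(4, 3)): [6, 0, 9, 2, 3, 8, 1, 5, 4, 7]
After 5 (swap(8, 4)): [6, 0, 9, 2, 4, 8, 1, 5, 3, 7]
After 6 (swap(3, 5)): [6, 0, 9, 8, 4, 2, 1, 5, 3, 7]
After 7 (rotate_left(7, 9, k=1)): [6, 0, 9, 8, 4, 2, 1, 3, 7, 5]
After 8 (rotate_left(4, 8, k=2)): [6, 0, 9, 8, 1, 3, 7, 4, 2, 5]
After 9 (swap(1, 2)): [6, 9, 0, 8, 1, 3, 7, 4, 2, 5]
After 10 (reverse(1, 9)): [6, 5, 2, 4, 7, 3, 1, 8, 0, 9]
After 11 (reverse(1, 6)): [6, 1, 3, 7, 4, 2, 5, 8, 0, 9]
After 12 (swap(9, 7)): [6, 1, 3, 7, 4, 2, 5, 9, 0, 8]

Answer: [6, 1, 3, 7, 4, 2, 5, 9, 0, 8]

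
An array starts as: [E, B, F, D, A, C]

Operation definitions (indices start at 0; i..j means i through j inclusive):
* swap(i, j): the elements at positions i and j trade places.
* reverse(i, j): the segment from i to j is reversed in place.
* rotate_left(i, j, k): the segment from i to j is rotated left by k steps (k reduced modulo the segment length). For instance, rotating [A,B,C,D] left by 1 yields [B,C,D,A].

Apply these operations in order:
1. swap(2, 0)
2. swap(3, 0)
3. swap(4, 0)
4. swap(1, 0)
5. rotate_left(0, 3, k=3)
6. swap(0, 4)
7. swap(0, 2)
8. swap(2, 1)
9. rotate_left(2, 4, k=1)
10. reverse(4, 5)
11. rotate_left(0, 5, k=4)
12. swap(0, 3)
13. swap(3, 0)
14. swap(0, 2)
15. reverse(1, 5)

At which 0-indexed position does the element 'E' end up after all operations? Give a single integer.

After 1 (swap(2, 0)): [F, B, E, D, A, C]
After 2 (swap(3, 0)): [D, B, E, F, A, C]
After 3 (swap(4, 0)): [A, B, E, F, D, C]
After 4 (swap(1, 0)): [B, A, E, F, D, C]
After 5 (rotate_left(0, 3, k=3)): [F, B, A, E, D, C]
After 6 (swap(0, 4)): [D, B, A, E, F, C]
After 7 (swap(0, 2)): [A, B, D, E, F, C]
After 8 (swap(2, 1)): [A, D, B, E, F, C]
After 9 (rotate_left(2, 4, k=1)): [A, D, E, F, B, C]
After 10 (reverse(4, 5)): [A, D, E, F, C, B]
After 11 (rotate_left(0, 5, k=4)): [C, B, A, D, E, F]
After 12 (swap(0, 3)): [D, B, A, C, E, F]
After 13 (swap(3, 0)): [C, B, A, D, E, F]
After 14 (swap(0, 2)): [A, B, C, D, E, F]
After 15 (reverse(1, 5)): [A, F, E, D, C, B]

Answer: 2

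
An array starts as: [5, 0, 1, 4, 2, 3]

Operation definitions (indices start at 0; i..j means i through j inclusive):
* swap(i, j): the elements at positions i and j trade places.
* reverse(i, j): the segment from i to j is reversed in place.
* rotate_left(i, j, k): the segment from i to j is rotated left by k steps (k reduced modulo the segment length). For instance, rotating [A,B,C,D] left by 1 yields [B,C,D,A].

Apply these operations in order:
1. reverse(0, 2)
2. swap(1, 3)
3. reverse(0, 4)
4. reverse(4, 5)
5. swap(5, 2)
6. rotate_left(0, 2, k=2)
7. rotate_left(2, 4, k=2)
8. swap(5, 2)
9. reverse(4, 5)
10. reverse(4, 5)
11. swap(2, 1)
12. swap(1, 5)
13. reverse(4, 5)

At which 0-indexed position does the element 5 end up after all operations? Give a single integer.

After 1 (reverse(0, 2)): [1, 0, 5, 4, 2, 3]
After 2 (swap(1, 3)): [1, 4, 5, 0, 2, 3]
After 3 (reverse(0, 4)): [2, 0, 5, 4, 1, 3]
After 4 (reverse(4, 5)): [2, 0, 5, 4, 3, 1]
After 5 (swap(5, 2)): [2, 0, 1, 4, 3, 5]
After 6 (rotate_left(0, 2, k=2)): [1, 2, 0, 4, 3, 5]
After 7 (rotate_left(2, 4, k=2)): [1, 2, 3, 0, 4, 5]
After 8 (swap(5, 2)): [1, 2, 5, 0, 4, 3]
After 9 (reverse(4, 5)): [1, 2, 5, 0, 3, 4]
After 10 (reverse(4, 5)): [1, 2, 5, 0, 4, 3]
After 11 (swap(2, 1)): [1, 5, 2, 0, 4, 3]
After 12 (swap(1, 5)): [1, 3, 2, 0, 4, 5]
After 13 (reverse(4, 5)): [1, 3, 2, 0, 5, 4]

Answer: 4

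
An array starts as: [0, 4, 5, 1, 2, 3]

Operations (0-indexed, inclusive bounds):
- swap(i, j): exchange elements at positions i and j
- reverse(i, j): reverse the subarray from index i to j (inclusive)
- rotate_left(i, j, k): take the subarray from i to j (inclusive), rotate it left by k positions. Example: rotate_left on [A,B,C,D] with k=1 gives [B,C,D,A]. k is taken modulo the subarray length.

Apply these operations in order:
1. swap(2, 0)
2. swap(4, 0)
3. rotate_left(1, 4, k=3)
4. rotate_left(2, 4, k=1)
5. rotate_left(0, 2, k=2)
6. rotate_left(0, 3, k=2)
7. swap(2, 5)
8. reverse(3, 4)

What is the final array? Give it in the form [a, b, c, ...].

Answer: [5, 1, 3, 4, 2, 0]

Derivation:
After 1 (swap(2, 0)): [5, 4, 0, 1, 2, 3]
After 2 (swap(4, 0)): [2, 4, 0, 1, 5, 3]
After 3 (rotate_left(1, 4, k=3)): [2, 5, 4, 0, 1, 3]
After 4 (rotate_left(2, 4, k=1)): [2, 5, 0, 1, 4, 3]
After 5 (rotate_left(0, 2, k=2)): [0, 2, 5, 1, 4, 3]
After 6 (rotate_left(0, 3, k=2)): [5, 1, 0, 2, 4, 3]
After 7 (swap(2, 5)): [5, 1, 3, 2, 4, 0]
After 8 (reverse(3, 4)): [5, 1, 3, 4, 2, 0]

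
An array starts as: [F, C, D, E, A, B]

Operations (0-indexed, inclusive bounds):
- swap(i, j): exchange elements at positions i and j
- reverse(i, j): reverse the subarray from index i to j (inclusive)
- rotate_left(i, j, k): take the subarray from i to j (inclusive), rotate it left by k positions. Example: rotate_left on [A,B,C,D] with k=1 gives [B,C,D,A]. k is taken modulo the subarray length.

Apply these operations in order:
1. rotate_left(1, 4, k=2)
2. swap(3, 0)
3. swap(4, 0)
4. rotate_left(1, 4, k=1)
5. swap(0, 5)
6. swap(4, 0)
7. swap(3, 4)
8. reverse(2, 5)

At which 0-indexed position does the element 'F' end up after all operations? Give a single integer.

Answer: 5

Derivation:
After 1 (rotate_left(1, 4, k=2)): [F, E, A, C, D, B]
After 2 (swap(3, 0)): [C, E, A, F, D, B]
After 3 (swap(4, 0)): [D, E, A, F, C, B]
After 4 (rotate_left(1, 4, k=1)): [D, A, F, C, E, B]
After 5 (swap(0, 5)): [B, A, F, C, E, D]
After 6 (swap(4, 0)): [E, A, F, C, B, D]
After 7 (swap(3, 4)): [E, A, F, B, C, D]
After 8 (reverse(2, 5)): [E, A, D, C, B, F]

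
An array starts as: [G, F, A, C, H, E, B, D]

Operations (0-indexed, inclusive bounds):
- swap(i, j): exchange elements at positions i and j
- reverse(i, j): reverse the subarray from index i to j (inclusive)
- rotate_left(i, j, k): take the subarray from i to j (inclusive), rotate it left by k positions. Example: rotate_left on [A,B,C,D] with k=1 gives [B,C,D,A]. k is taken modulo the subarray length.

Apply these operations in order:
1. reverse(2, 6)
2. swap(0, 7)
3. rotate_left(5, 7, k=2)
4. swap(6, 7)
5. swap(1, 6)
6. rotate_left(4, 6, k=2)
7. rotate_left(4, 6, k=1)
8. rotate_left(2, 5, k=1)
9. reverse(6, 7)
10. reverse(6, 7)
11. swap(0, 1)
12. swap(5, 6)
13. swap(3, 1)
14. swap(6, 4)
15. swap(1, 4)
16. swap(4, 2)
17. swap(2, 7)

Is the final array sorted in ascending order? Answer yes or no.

Answer: yes

Derivation:
After 1 (reverse(2, 6)): [G, F, B, E, H, C, A, D]
After 2 (swap(0, 7)): [D, F, B, E, H, C, A, G]
After 3 (rotate_left(5, 7, k=2)): [D, F, B, E, H, G, C, A]
After 4 (swap(6, 7)): [D, F, B, E, H, G, A, C]
After 5 (swap(1, 6)): [D, A, B, E, H, G, F, C]
After 6 (rotate_left(4, 6, k=2)): [D, A, B, E, F, H, G, C]
After 7 (rotate_left(4, 6, k=1)): [D, A, B, E, H, G, F, C]
After 8 (rotate_left(2, 5, k=1)): [D, A, E, H, G, B, F, C]
After 9 (reverse(6, 7)): [D, A, E, H, G, B, C, F]
After 10 (reverse(6, 7)): [D, A, E, H, G, B, F, C]
After 11 (swap(0, 1)): [A, D, E, H, G, B, F, C]
After 12 (swap(5, 6)): [A, D, E, H, G, F, B, C]
After 13 (swap(3, 1)): [A, H, E, D, G, F, B, C]
After 14 (swap(6, 4)): [A, H, E, D, B, F, G, C]
After 15 (swap(1, 4)): [A, B, E, D, H, F, G, C]
After 16 (swap(4, 2)): [A, B, H, D, E, F, G, C]
After 17 (swap(2, 7)): [A, B, C, D, E, F, G, H]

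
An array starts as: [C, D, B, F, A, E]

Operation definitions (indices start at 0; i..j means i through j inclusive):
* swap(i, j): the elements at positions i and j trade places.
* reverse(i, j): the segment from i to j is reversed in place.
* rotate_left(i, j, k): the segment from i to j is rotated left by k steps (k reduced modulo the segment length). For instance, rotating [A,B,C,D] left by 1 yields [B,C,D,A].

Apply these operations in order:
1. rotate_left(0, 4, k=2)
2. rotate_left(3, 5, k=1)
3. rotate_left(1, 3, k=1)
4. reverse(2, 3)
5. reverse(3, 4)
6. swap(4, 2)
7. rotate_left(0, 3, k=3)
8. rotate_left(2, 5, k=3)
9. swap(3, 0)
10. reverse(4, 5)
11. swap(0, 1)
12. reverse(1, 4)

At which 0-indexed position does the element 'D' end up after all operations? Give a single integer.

After 1 (rotate_left(0, 4, k=2)): [B, F, A, C, D, E]
After 2 (rotate_left(3, 5, k=1)): [B, F, A, D, E, C]
After 3 (rotate_left(1, 3, k=1)): [B, A, D, F, E, C]
After 4 (reverse(2, 3)): [B, A, F, D, E, C]
After 5 (reverse(3, 4)): [B, A, F, E, D, C]
After 6 (swap(4, 2)): [B, A, D, E, F, C]
After 7 (rotate_left(0, 3, k=3)): [E, B, A, D, F, C]
After 8 (rotate_left(2, 5, k=3)): [E, B, C, A, D, F]
After 9 (swap(3, 0)): [A, B, C, E, D, F]
After 10 (reverse(4, 5)): [A, B, C, E, F, D]
After 11 (swap(0, 1)): [B, A, C, E, F, D]
After 12 (reverse(1, 4)): [B, F, E, C, A, D]

Answer: 5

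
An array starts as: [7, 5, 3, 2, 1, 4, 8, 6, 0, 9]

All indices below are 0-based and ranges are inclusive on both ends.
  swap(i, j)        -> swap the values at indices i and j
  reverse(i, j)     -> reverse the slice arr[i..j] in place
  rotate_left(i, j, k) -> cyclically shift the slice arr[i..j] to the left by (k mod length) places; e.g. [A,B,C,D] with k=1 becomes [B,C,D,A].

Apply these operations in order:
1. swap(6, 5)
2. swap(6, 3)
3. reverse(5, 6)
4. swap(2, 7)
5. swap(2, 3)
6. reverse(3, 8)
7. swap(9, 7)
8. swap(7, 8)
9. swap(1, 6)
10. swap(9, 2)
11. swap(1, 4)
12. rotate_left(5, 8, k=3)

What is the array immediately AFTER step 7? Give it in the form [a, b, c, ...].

Answer: [7, 5, 4, 0, 3, 8, 2, 9, 6, 1]

Derivation:
After 1 (swap(6, 5)): [7, 5, 3, 2, 1, 8, 4, 6, 0, 9]
After 2 (swap(6, 3)): [7, 5, 3, 4, 1, 8, 2, 6, 0, 9]
After 3 (reverse(5, 6)): [7, 5, 3, 4, 1, 2, 8, 6, 0, 9]
After 4 (swap(2, 7)): [7, 5, 6, 4, 1, 2, 8, 3, 0, 9]
After 5 (swap(2, 3)): [7, 5, 4, 6, 1, 2, 8, 3, 0, 9]
After 6 (reverse(3, 8)): [7, 5, 4, 0, 3, 8, 2, 1, 6, 9]
After 7 (swap(9, 7)): [7, 5, 4, 0, 3, 8, 2, 9, 6, 1]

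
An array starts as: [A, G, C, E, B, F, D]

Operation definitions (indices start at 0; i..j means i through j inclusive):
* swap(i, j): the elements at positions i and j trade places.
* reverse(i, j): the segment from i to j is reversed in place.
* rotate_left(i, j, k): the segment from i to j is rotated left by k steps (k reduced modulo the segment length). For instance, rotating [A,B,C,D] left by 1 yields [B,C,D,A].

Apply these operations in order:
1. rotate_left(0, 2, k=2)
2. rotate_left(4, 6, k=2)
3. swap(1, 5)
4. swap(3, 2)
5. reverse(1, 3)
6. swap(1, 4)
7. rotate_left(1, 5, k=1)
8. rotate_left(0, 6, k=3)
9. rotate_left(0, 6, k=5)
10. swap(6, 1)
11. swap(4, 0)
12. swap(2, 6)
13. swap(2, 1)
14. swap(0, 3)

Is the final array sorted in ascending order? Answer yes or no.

After 1 (rotate_left(0, 2, k=2)): [C, A, G, E, B, F, D]
After 2 (rotate_left(4, 6, k=2)): [C, A, G, E, D, B, F]
After 3 (swap(1, 5)): [C, B, G, E, D, A, F]
After 4 (swap(3, 2)): [C, B, E, G, D, A, F]
After 5 (reverse(1, 3)): [C, G, E, B, D, A, F]
After 6 (swap(1, 4)): [C, D, E, B, G, A, F]
After 7 (rotate_left(1, 5, k=1)): [C, E, B, G, A, D, F]
After 8 (rotate_left(0, 6, k=3)): [G, A, D, F, C, E, B]
After 9 (rotate_left(0, 6, k=5)): [E, B, G, A, D, F, C]
After 10 (swap(6, 1)): [E, C, G, A, D, F, B]
After 11 (swap(4, 0)): [D, C, G, A, E, F, B]
After 12 (swap(2, 6)): [D, C, B, A, E, F, G]
After 13 (swap(2, 1)): [D, B, C, A, E, F, G]
After 14 (swap(0, 3)): [A, B, C, D, E, F, G]

Answer: yes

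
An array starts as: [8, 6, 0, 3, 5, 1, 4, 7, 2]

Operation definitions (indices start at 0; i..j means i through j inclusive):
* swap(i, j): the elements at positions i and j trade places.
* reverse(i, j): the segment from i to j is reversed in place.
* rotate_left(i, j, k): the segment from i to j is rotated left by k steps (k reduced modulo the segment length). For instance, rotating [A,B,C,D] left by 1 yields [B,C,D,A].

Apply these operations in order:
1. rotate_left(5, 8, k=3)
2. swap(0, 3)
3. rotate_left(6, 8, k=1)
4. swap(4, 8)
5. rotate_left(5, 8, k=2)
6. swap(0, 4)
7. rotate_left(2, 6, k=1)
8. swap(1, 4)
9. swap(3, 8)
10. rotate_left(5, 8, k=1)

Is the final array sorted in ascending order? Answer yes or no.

After 1 (rotate_left(5, 8, k=3)): [8, 6, 0, 3, 5, 2, 1, 4, 7]
After 2 (swap(0, 3)): [3, 6, 0, 8, 5, 2, 1, 4, 7]
After 3 (rotate_left(6, 8, k=1)): [3, 6, 0, 8, 5, 2, 4, 7, 1]
After 4 (swap(4, 8)): [3, 6, 0, 8, 1, 2, 4, 7, 5]
After 5 (rotate_left(5, 8, k=2)): [3, 6, 0, 8, 1, 7, 5, 2, 4]
After 6 (swap(0, 4)): [1, 6, 0, 8, 3, 7, 5, 2, 4]
After 7 (rotate_left(2, 6, k=1)): [1, 6, 8, 3, 7, 5, 0, 2, 4]
After 8 (swap(1, 4)): [1, 7, 8, 3, 6, 5, 0, 2, 4]
After 9 (swap(3, 8)): [1, 7, 8, 4, 6, 5, 0, 2, 3]
After 10 (rotate_left(5, 8, k=1)): [1, 7, 8, 4, 6, 0, 2, 3, 5]

Answer: no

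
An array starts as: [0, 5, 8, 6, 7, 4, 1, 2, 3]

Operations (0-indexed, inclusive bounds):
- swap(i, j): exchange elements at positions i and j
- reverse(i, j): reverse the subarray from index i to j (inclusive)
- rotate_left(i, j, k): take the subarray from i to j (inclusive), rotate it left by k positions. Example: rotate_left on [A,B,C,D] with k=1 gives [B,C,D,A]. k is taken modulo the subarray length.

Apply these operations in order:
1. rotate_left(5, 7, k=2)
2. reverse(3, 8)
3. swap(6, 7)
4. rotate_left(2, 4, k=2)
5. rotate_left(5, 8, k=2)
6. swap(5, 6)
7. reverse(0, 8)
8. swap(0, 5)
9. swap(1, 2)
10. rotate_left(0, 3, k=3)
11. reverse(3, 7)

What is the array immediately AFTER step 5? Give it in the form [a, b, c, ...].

After 1 (rotate_left(5, 7, k=2)): [0, 5, 8, 6, 7, 2, 4, 1, 3]
After 2 (reverse(3, 8)): [0, 5, 8, 3, 1, 4, 2, 7, 6]
After 3 (swap(6, 7)): [0, 5, 8, 3, 1, 4, 7, 2, 6]
After 4 (rotate_left(2, 4, k=2)): [0, 5, 1, 8, 3, 4, 7, 2, 6]
After 5 (rotate_left(5, 8, k=2)): [0, 5, 1, 8, 3, 2, 6, 4, 7]

Answer: [0, 5, 1, 8, 3, 2, 6, 4, 7]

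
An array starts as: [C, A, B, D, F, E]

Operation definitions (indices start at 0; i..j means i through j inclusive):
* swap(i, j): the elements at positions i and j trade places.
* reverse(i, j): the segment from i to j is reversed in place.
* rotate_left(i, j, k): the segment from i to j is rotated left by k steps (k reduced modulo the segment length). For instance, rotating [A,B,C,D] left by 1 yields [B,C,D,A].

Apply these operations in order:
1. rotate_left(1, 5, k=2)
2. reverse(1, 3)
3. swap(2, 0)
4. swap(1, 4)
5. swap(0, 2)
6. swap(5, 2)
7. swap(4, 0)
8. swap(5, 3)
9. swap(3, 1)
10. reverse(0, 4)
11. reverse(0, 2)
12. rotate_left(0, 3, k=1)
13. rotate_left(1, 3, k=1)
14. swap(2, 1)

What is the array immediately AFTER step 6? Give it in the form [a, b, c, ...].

After 1 (rotate_left(1, 5, k=2)): [C, D, F, E, A, B]
After 2 (reverse(1, 3)): [C, E, F, D, A, B]
After 3 (swap(2, 0)): [F, E, C, D, A, B]
After 4 (swap(1, 4)): [F, A, C, D, E, B]
After 5 (swap(0, 2)): [C, A, F, D, E, B]
After 6 (swap(5, 2)): [C, A, B, D, E, F]

Answer: [C, A, B, D, E, F]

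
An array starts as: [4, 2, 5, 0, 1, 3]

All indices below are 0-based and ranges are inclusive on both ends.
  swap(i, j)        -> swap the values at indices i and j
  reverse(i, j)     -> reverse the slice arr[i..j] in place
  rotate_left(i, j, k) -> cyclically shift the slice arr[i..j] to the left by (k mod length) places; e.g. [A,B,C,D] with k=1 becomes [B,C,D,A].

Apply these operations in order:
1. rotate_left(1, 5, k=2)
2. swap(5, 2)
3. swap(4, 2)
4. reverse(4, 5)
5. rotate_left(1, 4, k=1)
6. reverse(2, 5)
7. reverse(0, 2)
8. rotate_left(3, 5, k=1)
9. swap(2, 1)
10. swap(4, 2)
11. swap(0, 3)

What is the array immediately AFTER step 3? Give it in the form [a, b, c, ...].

After 1 (rotate_left(1, 5, k=2)): [4, 0, 1, 3, 2, 5]
After 2 (swap(5, 2)): [4, 0, 5, 3, 2, 1]
After 3 (swap(4, 2)): [4, 0, 2, 3, 5, 1]

Answer: [4, 0, 2, 3, 5, 1]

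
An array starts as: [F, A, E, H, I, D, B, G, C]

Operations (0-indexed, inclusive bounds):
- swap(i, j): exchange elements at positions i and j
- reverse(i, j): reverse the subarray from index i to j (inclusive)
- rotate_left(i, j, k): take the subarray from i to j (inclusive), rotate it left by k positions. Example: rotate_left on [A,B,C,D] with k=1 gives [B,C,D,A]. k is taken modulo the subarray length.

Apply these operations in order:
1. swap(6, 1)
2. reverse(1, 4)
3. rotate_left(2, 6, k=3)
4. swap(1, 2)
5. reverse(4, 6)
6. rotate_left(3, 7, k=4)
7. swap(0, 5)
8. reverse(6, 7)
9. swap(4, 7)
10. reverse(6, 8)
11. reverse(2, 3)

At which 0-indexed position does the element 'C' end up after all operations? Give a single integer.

Answer: 6

Derivation:
After 1 (swap(6, 1)): [F, B, E, H, I, D, A, G, C]
After 2 (reverse(1, 4)): [F, I, H, E, B, D, A, G, C]
After 3 (rotate_left(2, 6, k=3)): [F, I, D, A, H, E, B, G, C]
After 4 (swap(1, 2)): [F, D, I, A, H, E, B, G, C]
After 5 (reverse(4, 6)): [F, D, I, A, B, E, H, G, C]
After 6 (rotate_left(3, 7, k=4)): [F, D, I, G, A, B, E, H, C]
After 7 (swap(0, 5)): [B, D, I, G, A, F, E, H, C]
After 8 (reverse(6, 7)): [B, D, I, G, A, F, H, E, C]
After 9 (swap(4, 7)): [B, D, I, G, E, F, H, A, C]
After 10 (reverse(6, 8)): [B, D, I, G, E, F, C, A, H]
After 11 (reverse(2, 3)): [B, D, G, I, E, F, C, A, H]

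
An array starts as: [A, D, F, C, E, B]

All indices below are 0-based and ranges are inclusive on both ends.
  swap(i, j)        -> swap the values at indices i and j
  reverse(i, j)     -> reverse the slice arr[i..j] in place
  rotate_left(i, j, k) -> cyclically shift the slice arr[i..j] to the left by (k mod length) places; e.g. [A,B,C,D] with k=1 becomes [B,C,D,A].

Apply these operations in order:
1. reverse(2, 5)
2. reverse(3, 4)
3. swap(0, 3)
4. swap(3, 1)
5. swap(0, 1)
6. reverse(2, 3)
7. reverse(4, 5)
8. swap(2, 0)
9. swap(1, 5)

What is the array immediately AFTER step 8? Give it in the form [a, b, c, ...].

After 1 (reverse(2, 5)): [A, D, B, E, C, F]
After 2 (reverse(3, 4)): [A, D, B, C, E, F]
After 3 (swap(0, 3)): [C, D, B, A, E, F]
After 4 (swap(3, 1)): [C, A, B, D, E, F]
After 5 (swap(0, 1)): [A, C, B, D, E, F]
After 6 (reverse(2, 3)): [A, C, D, B, E, F]
After 7 (reverse(4, 5)): [A, C, D, B, F, E]
After 8 (swap(2, 0)): [D, C, A, B, F, E]

Answer: [D, C, A, B, F, E]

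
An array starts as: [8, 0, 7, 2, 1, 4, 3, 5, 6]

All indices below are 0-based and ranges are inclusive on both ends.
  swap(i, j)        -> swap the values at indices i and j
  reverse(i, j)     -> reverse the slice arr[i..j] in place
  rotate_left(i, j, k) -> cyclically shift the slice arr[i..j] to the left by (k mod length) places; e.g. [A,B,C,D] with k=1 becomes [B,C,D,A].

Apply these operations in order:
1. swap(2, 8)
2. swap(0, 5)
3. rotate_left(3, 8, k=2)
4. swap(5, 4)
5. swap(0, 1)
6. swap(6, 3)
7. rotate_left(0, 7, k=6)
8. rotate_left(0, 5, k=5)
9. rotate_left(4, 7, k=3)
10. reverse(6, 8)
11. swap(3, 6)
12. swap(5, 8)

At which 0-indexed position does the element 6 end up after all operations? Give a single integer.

Answer: 5

Derivation:
After 1 (swap(2, 8)): [8, 0, 6, 2, 1, 4, 3, 5, 7]
After 2 (swap(0, 5)): [4, 0, 6, 2, 1, 8, 3, 5, 7]
After 3 (rotate_left(3, 8, k=2)): [4, 0, 6, 8, 3, 5, 7, 2, 1]
After 4 (swap(5, 4)): [4, 0, 6, 8, 5, 3, 7, 2, 1]
After 5 (swap(0, 1)): [0, 4, 6, 8, 5, 3, 7, 2, 1]
After 6 (swap(6, 3)): [0, 4, 6, 7, 5, 3, 8, 2, 1]
After 7 (rotate_left(0, 7, k=6)): [8, 2, 0, 4, 6, 7, 5, 3, 1]
After 8 (rotate_left(0, 5, k=5)): [7, 8, 2, 0, 4, 6, 5, 3, 1]
After 9 (rotate_left(4, 7, k=3)): [7, 8, 2, 0, 3, 4, 6, 5, 1]
After 10 (reverse(6, 8)): [7, 8, 2, 0, 3, 4, 1, 5, 6]
After 11 (swap(3, 6)): [7, 8, 2, 1, 3, 4, 0, 5, 6]
After 12 (swap(5, 8)): [7, 8, 2, 1, 3, 6, 0, 5, 4]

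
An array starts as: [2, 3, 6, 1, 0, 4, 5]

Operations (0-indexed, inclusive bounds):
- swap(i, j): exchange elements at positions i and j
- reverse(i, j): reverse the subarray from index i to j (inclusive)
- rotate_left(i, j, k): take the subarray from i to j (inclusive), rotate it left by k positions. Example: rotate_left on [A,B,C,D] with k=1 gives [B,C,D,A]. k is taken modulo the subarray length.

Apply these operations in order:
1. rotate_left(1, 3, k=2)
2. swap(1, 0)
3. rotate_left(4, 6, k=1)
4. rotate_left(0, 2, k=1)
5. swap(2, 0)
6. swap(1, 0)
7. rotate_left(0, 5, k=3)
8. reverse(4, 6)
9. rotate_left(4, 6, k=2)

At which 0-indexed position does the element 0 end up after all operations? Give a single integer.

Answer: 5

Derivation:
After 1 (rotate_left(1, 3, k=2)): [2, 1, 3, 6, 0, 4, 5]
After 2 (swap(1, 0)): [1, 2, 3, 6, 0, 4, 5]
After 3 (rotate_left(4, 6, k=1)): [1, 2, 3, 6, 4, 5, 0]
After 4 (rotate_left(0, 2, k=1)): [2, 3, 1, 6, 4, 5, 0]
After 5 (swap(2, 0)): [1, 3, 2, 6, 4, 5, 0]
After 6 (swap(1, 0)): [3, 1, 2, 6, 4, 5, 0]
After 7 (rotate_left(0, 5, k=3)): [6, 4, 5, 3, 1, 2, 0]
After 8 (reverse(4, 6)): [6, 4, 5, 3, 0, 2, 1]
After 9 (rotate_left(4, 6, k=2)): [6, 4, 5, 3, 1, 0, 2]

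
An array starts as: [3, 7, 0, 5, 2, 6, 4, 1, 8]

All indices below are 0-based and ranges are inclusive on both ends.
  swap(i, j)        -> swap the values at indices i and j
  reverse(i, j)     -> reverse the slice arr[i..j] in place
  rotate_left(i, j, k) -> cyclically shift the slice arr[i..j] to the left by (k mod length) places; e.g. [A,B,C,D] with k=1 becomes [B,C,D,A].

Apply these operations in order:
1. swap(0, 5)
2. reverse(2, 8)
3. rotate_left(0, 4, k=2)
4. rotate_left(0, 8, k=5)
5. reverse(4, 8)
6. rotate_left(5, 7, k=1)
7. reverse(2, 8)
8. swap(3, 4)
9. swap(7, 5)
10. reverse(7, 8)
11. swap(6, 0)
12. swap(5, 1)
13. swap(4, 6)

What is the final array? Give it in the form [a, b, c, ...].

After 1 (swap(0, 5)): [6, 7, 0, 5, 2, 3, 4, 1, 8]
After 2 (reverse(2, 8)): [6, 7, 8, 1, 4, 3, 2, 5, 0]
After 3 (rotate_left(0, 4, k=2)): [8, 1, 4, 6, 7, 3, 2, 5, 0]
After 4 (rotate_left(0, 8, k=5)): [3, 2, 5, 0, 8, 1, 4, 6, 7]
After 5 (reverse(4, 8)): [3, 2, 5, 0, 7, 6, 4, 1, 8]
After 6 (rotate_left(5, 7, k=1)): [3, 2, 5, 0, 7, 4, 1, 6, 8]
After 7 (reverse(2, 8)): [3, 2, 8, 6, 1, 4, 7, 0, 5]
After 8 (swap(3, 4)): [3, 2, 8, 1, 6, 4, 7, 0, 5]
After 9 (swap(7, 5)): [3, 2, 8, 1, 6, 0, 7, 4, 5]
After 10 (reverse(7, 8)): [3, 2, 8, 1, 6, 0, 7, 5, 4]
After 11 (swap(6, 0)): [7, 2, 8, 1, 6, 0, 3, 5, 4]
After 12 (swap(5, 1)): [7, 0, 8, 1, 6, 2, 3, 5, 4]
After 13 (swap(4, 6)): [7, 0, 8, 1, 3, 2, 6, 5, 4]

Answer: [7, 0, 8, 1, 3, 2, 6, 5, 4]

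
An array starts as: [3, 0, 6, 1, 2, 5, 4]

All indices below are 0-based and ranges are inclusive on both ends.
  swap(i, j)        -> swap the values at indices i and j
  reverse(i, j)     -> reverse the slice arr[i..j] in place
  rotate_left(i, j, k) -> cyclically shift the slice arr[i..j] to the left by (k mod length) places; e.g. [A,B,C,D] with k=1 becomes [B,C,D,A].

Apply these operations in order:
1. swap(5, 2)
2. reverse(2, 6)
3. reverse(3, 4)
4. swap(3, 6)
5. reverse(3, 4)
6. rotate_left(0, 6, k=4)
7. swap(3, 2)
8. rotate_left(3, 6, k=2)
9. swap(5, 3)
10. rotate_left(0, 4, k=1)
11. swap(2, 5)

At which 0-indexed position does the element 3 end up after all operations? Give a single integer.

After 1 (swap(5, 2)): [3, 0, 5, 1, 2, 6, 4]
After 2 (reverse(2, 6)): [3, 0, 4, 6, 2, 1, 5]
After 3 (reverse(3, 4)): [3, 0, 4, 2, 6, 1, 5]
After 4 (swap(3, 6)): [3, 0, 4, 5, 6, 1, 2]
After 5 (reverse(3, 4)): [3, 0, 4, 6, 5, 1, 2]
After 6 (rotate_left(0, 6, k=4)): [5, 1, 2, 3, 0, 4, 6]
After 7 (swap(3, 2)): [5, 1, 3, 2, 0, 4, 6]
After 8 (rotate_left(3, 6, k=2)): [5, 1, 3, 4, 6, 2, 0]
After 9 (swap(5, 3)): [5, 1, 3, 2, 6, 4, 0]
After 10 (rotate_left(0, 4, k=1)): [1, 3, 2, 6, 5, 4, 0]
After 11 (swap(2, 5)): [1, 3, 4, 6, 5, 2, 0]

Answer: 1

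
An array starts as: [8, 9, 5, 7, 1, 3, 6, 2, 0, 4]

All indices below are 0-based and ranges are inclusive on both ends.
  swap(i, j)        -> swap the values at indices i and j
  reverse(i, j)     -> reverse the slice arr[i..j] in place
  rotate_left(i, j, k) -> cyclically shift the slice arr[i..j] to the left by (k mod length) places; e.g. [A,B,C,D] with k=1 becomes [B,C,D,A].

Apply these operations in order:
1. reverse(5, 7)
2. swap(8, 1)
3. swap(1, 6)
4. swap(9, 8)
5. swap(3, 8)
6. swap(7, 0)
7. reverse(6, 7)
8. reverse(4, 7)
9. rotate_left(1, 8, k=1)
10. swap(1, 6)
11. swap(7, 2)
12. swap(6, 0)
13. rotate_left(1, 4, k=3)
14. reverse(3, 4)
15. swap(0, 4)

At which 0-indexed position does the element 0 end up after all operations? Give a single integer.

After 1 (reverse(5, 7)): [8, 9, 5, 7, 1, 2, 6, 3, 0, 4]
After 2 (swap(8, 1)): [8, 0, 5, 7, 1, 2, 6, 3, 9, 4]
After 3 (swap(1, 6)): [8, 6, 5, 7, 1, 2, 0, 3, 9, 4]
After 4 (swap(9, 8)): [8, 6, 5, 7, 1, 2, 0, 3, 4, 9]
After 5 (swap(3, 8)): [8, 6, 5, 4, 1, 2, 0, 3, 7, 9]
After 6 (swap(7, 0)): [3, 6, 5, 4, 1, 2, 0, 8, 7, 9]
After 7 (reverse(6, 7)): [3, 6, 5, 4, 1, 2, 8, 0, 7, 9]
After 8 (reverse(4, 7)): [3, 6, 5, 4, 0, 8, 2, 1, 7, 9]
After 9 (rotate_left(1, 8, k=1)): [3, 5, 4, 0, 8, 2, 1, 7, 6, 9]
After 10 (swap(1, 6)): [3, 1, 4, 0, 8, 2, 5, 7, 6, 9]
After 11 (swap(7, 2)): [3, 1, 7, 0, 8, 2, 5, 4, 6, 9]
After 12 (swap(6, 0)): [5, 1, 7, 0, 8, 2, 3, 4, 6, 9]
After 13 (rotate_left(1, 4, k=3)): [5, 8, 1, 7, 0, 2, 3, 4, 6, 9]
After 14 (reverse(3, 4)): [5, 8, 1, 0, 7, 2, 3, 4, 6, 9]
After 15 (swap(0, 4)): [7, 8, 1, 0, 5, 2, 3, 4, 6, 9]

Answer: 3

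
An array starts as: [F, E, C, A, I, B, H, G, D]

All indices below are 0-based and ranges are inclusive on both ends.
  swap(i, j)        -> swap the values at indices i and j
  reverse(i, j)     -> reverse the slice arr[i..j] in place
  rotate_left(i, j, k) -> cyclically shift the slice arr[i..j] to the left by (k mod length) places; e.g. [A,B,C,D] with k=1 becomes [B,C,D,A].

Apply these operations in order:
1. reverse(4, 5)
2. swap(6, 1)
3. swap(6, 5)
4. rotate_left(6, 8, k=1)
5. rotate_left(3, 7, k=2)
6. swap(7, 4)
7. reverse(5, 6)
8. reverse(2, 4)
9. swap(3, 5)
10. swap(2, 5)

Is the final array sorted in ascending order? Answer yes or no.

After 1 (reverse(4, 5)): [F, E, C, A, B, I, H, G, D]
After 2 (swap(6, 1)): [F, H, C, A, B, I, E, G, D]
After 3 (swap(6, 5)): [F, H, C, A, B, E, I, G, D]
After 4 (rotate_left(6, 8, k=1)): [F, H, C, A, B, E, G, D, I]
After 5 (rotate_left(3, 7, k=2)): [F, H, C, E, G, D, A, B, I]
After 6 (swap(7, 4)): [F, H, C, E, B, D, A, G, I]
After 7 (reverse(5, 6)): [F, H, C, E, B, A, D, G, I]
After 8 (reverse(2, 4)): [F, H, B, E, C, A, D, G, I]
After 9 (swap(3, 5)): [F, H, B, A, C, E, D, G, I]
After 10 (swap(2, 5)): [F, H, E, A, C, B, D, G, I]

Answer: no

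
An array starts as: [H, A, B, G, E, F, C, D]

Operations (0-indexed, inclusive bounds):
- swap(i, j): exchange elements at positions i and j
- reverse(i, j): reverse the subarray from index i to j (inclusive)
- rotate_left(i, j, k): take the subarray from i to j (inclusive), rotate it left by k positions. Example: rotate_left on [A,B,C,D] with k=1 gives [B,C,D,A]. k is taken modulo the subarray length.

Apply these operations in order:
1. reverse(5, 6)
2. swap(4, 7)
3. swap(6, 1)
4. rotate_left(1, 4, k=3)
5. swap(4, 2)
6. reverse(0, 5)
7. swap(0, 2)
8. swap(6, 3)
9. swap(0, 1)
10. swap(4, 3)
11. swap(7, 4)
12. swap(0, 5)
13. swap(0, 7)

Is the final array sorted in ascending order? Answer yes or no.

After 1 (reverse(5, 6)): [H, A, B, G, E, C, F, D]
After 2 (swap(4, 7)): [H, A, B, G, D, C, F, E]
After 3 (swap(6, 1)): [H, F, B, G, D, C, A, E]
After 4 (rotate_left(1, 4, k=3)): [H, D, F, B, G, C, A, E]
After 5 (swap(4, 2)): [H, D, G, B, F, C, A, E]
After 6 (reverse(0, 5)): [C, F, B, G, D, H, A, E]
After 7 (swap(0, 2)): [B, F, C, G, D, H, A, E]
After 8 (swap(6, 3)): [B, F, C, A, D, H, G, E]
After 9 (swap(0, 1)): [F, B, C, A, D, H, G, E]
After 10 (swap(4, 3)): [F, B, C, D, A, H, G, E]
After 11 (swap(7, 4)): [F, B, C, D, E, H, G, A]
After 12 (swap(0, 5)): [H, B, C, D, E, F, G, A]
After 13 (swap(0, 7)): [A, B, C, D, E, F, G, H]

Answer: yes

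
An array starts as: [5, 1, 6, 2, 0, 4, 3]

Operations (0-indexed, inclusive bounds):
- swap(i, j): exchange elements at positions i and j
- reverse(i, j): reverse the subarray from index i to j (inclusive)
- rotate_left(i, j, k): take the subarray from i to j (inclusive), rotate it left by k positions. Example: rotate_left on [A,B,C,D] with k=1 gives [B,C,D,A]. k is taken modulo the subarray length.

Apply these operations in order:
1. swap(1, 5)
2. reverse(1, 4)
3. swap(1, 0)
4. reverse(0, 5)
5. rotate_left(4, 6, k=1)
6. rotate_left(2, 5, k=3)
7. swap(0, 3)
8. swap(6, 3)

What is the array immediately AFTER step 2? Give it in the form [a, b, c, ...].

After 1 (swap(1, 5)): [5, 4, 6, 2, 0, 1, 3]
After 2 (reverse(1, 4)): [5, 0, 2, 6, 4, 1, 3]

Answer: [5, 0, 2, 6, 4, 1, 3]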